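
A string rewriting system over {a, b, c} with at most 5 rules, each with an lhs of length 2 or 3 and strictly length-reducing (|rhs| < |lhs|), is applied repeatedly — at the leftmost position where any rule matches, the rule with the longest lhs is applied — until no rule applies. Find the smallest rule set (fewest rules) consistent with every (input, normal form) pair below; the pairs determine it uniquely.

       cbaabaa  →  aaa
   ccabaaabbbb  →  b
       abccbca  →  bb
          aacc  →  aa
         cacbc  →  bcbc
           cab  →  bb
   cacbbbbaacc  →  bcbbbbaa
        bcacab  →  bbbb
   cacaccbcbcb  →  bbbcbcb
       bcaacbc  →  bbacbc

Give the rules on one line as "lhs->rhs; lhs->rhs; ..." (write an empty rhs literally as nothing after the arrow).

ab->; ca->b; cba->a; cc->

  | cbaabaa => aabaa => aaa
  | ccabaaabbbb => abaaabbbb => aaabbbb => aabbb => abb => b
  | abccbca => ccbca => bca => bb
  | aacc => aa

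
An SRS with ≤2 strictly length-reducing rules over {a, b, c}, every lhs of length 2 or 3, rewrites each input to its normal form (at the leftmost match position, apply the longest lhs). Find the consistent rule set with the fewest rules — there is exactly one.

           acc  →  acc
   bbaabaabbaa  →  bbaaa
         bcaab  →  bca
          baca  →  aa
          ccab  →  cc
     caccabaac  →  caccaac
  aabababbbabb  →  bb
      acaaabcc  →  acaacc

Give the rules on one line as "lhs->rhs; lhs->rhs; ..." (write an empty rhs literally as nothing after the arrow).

ab->; bac->a

  | acc
  | bbaabaabbaa => bbaaabbaa => bbaabaa => bbaaa
  | bcaab => bca
  | baca => aa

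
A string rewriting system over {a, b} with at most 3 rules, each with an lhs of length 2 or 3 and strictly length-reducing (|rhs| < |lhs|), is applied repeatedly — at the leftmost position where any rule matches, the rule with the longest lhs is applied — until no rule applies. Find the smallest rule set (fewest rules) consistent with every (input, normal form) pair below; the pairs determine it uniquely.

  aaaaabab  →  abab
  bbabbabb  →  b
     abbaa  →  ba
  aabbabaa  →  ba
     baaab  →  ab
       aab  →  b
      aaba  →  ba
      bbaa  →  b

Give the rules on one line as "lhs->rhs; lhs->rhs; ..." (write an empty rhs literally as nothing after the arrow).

  | aaaaabab => baaabab => bbabab => abab
  | bbabbabb => abbabb => aabb => aab => aa => b
  | abbaa => aaa => ba
  | aabbabaa => aababaa => aaabaa => babaa => babb => ba

aa->b; aab->aa; bb->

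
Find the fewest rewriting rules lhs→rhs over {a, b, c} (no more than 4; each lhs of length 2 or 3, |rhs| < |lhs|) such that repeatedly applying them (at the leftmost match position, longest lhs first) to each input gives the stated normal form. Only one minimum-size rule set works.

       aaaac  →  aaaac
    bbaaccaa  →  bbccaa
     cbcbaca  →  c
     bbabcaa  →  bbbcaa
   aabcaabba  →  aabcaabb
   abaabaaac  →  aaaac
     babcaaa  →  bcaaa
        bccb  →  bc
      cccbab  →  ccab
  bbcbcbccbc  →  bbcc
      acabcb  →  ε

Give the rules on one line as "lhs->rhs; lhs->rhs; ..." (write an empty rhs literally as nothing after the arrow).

  | aaaac
  | bbaaccaa => bbaccaa => bbccaa
  | cbcbaca => cbaca => aca => c
  | bbabcaa => bbbcaa

aca->c; ba->; bba->bb; cb->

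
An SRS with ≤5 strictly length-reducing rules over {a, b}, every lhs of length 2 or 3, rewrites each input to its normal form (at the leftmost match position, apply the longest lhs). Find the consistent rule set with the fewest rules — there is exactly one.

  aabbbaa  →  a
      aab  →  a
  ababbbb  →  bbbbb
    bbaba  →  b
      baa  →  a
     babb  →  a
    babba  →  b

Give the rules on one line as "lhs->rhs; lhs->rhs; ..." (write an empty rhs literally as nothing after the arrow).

aa->a; ab->a; aba->b; ba->a

  | aabbbaa => abbbaa => abbaa => abaa => ba => a
  | aab => ab => a
  | ababbbb => bbbbb
  | bbaba => baba => aba => b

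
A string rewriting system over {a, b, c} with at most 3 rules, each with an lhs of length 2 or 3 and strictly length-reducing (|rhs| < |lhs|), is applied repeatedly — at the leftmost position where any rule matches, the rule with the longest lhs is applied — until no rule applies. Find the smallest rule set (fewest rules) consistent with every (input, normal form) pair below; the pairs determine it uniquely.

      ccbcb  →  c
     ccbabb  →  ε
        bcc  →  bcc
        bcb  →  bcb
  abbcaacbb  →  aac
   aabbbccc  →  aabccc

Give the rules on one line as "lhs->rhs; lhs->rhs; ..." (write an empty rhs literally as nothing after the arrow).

bb->; ca->; ccb->c

  | ccbcb => ccb => c
  | ccbabb => cabb => bb => ε
  | bcc
  | bcb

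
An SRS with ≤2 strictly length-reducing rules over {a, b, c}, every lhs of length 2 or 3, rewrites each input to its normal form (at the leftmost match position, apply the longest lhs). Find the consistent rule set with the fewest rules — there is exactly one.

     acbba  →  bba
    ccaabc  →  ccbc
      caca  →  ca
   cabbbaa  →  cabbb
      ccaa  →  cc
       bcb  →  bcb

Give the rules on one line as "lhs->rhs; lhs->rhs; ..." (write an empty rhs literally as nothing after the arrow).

  | acbba => bba
  | ccaabc => ccbc
  | caca => ca
  | cabbbaa => cabbb

aa->; ac->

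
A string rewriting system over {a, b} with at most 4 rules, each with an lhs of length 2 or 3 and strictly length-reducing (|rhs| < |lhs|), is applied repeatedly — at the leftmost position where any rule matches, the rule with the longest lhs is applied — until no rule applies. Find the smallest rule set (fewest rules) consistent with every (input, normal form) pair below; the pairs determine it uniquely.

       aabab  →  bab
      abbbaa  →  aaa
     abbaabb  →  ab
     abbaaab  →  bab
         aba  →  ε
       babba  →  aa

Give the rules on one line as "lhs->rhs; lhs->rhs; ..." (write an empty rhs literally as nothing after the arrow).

aab->b; aba->; abb->b; bb->a

  | aabab => bab
  | abbbaa => bbaa => aaa
  | abbaabb => baabb => bbb => ab
  | abbaaab => baaab => bab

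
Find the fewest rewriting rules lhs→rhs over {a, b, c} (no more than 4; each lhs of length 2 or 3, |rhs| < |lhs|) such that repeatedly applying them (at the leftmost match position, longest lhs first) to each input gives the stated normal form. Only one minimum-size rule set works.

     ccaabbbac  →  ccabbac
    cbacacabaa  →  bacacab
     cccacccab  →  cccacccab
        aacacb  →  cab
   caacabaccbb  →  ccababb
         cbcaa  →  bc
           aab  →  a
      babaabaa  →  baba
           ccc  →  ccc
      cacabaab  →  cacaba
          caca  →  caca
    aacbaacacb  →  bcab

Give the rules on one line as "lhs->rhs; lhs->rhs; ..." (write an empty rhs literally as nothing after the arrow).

  | ccaabbbac => ccabbac
  | cbacacabaa => bacacabaa => bacacab
  | cccacccab
  | aacacb => cacb => cab

aa->; aab->a; cb->b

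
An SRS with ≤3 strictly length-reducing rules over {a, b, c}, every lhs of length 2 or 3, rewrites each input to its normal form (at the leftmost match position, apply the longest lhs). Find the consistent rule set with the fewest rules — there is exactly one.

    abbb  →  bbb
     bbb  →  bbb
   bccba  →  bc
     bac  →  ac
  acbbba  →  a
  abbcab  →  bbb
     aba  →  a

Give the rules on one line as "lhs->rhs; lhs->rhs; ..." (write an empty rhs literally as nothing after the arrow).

  | abbb => bbb
  | bbb
  | bccba => bcca => bc
  | bac => ac

ab->b; ba->a; ca->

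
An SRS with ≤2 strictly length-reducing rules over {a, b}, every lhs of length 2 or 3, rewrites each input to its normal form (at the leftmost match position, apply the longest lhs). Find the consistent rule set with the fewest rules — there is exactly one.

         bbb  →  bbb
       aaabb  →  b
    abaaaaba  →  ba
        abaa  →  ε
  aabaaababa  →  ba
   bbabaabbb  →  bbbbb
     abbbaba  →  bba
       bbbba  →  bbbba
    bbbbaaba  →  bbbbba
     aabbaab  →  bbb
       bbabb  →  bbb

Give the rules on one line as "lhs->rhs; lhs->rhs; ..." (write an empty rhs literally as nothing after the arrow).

  | bbb
  | aaabb => abb => b
  | abaaaaba => aaaaba => aaba => ba
  | abaa => aa => ε

aa->; ab->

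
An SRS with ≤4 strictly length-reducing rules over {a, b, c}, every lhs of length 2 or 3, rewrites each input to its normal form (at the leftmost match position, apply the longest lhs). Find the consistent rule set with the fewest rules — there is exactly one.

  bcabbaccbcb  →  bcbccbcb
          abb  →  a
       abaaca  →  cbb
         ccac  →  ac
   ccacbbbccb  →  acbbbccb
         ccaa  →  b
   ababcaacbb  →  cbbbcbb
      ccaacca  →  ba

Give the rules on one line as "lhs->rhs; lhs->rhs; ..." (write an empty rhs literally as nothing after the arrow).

  | bcabbaccbcb => babbaccbcb => babaccbcb => bcbccbcb
  | abb => ab => a
  | abaaca => cbaca => cbaa => cbb
  | ccac => cac => ac

aa->b; ab->a; aba->cb; ca->a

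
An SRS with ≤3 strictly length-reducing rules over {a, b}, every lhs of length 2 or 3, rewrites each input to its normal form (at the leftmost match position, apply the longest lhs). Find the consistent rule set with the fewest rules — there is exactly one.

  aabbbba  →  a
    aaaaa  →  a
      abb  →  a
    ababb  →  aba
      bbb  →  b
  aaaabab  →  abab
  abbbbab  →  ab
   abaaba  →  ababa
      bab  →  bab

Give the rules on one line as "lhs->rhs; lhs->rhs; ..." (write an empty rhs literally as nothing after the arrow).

aa->a; bb->

  | aabbbba => abbbba => abba => aa => a
  | aaaaa => aaaa => aaa => aa => a
  | abb => a
  | ababb => aba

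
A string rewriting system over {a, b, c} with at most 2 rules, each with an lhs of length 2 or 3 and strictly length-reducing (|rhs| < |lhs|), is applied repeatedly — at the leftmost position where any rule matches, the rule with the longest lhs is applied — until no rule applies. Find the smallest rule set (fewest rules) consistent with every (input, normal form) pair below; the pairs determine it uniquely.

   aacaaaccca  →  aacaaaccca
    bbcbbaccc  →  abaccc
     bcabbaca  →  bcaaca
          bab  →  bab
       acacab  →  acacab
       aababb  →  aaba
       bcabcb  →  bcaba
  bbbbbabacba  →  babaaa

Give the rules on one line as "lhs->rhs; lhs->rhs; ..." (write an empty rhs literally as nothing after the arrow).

bb->; cb->a

  | aacaaaccca
  | bbcbbaccc => cbbaccc => abaccc
  | bcabbaca => bcaaca
  | bab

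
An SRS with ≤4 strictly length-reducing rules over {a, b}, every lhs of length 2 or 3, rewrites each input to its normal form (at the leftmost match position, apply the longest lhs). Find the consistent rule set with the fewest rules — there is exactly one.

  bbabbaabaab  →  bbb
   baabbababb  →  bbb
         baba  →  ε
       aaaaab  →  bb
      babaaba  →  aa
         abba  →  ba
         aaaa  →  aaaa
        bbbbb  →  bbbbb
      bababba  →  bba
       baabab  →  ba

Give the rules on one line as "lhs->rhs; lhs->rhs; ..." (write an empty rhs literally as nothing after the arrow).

aab->bb; ab->a; abb->b; baa->

  | bbabbaabaab => bbbaabaab => bbbaab => bbb
  | baabbababb => bbababb => bbaabb => bbb
  | baba => baa => ε
  | aaaaab => aaabb => abbb => bb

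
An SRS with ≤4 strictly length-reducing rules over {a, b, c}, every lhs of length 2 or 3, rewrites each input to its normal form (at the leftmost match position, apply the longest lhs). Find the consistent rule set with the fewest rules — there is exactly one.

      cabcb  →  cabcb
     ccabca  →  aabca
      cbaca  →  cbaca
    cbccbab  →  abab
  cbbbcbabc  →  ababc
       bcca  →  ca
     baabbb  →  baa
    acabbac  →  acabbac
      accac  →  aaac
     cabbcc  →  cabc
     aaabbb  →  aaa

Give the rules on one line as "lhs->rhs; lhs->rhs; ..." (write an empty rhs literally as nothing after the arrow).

  | cabcb
  | ccabca => aabca
  | cbaca
  | cbccbab => ccbab => abab

bbb->; bcc->c; cc->a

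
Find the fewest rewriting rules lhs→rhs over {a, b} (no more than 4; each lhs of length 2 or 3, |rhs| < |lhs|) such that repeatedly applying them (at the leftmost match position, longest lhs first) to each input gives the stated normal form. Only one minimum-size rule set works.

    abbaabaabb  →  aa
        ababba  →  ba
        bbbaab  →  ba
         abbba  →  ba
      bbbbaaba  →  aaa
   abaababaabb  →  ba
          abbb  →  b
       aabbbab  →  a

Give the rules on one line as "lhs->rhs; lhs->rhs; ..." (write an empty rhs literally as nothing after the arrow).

  | abbaabaabb => bbaabaabb => aaabaabb => aaaabb => aaab => aa
  | ababba => babba => bbba => aba => ba
  | bbbaab => abaab => baab => ba
  | abbba => bbba => aba => ba

aab->a; ab->b; bb->a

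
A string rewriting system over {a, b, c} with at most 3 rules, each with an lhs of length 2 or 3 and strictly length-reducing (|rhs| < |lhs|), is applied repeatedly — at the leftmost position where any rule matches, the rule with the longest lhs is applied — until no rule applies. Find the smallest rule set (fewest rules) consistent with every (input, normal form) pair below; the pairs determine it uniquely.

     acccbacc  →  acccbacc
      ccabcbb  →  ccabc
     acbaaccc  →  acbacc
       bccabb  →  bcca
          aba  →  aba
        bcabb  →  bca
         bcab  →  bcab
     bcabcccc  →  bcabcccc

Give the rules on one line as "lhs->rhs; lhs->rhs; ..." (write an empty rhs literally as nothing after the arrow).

  | acccbacc
  | ccabcbb => ccabc
  | acbaaccc => acbacc
  | bccabb => bcca

aac->a; bb->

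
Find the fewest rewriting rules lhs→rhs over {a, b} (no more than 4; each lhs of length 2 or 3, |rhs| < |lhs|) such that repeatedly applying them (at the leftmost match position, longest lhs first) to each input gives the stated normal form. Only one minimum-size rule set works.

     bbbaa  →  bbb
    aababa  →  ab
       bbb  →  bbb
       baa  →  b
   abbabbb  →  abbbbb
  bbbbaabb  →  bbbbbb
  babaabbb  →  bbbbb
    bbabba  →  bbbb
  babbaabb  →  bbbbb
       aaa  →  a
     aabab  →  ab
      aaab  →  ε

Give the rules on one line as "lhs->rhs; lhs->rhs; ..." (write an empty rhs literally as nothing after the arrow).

  | bbbaa => bbba => bbb
  | aababa => aba => ab
  | bbb
  | baa => ba => b

aa->a; aab->; ba->b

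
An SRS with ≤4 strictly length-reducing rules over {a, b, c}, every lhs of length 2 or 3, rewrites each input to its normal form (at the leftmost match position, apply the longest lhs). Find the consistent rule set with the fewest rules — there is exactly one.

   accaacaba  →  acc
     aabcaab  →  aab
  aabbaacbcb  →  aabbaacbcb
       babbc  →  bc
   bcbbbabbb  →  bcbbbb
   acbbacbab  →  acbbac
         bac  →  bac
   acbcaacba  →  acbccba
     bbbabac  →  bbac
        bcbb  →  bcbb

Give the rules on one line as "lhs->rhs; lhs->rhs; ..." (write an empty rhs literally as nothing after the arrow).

bab->; ca->c; cab->

  | accaacaba => accacaba => acccaba => acca => acc
  | aabcaab => aabcab => aab
  | aabbaacbcb
  | babbc => bc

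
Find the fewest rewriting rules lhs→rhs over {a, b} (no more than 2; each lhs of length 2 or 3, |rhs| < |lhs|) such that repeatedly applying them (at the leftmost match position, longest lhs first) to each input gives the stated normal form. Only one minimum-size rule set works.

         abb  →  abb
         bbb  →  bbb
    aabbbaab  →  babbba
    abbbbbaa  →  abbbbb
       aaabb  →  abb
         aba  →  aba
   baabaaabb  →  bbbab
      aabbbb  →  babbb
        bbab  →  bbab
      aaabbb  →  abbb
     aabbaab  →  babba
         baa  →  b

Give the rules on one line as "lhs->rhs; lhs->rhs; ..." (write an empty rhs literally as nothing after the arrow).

  | abb
  | bbb
  | aabbbaab => babbaab => babbba
  | abbbbbaa => abbbbb

aa->; aab->ba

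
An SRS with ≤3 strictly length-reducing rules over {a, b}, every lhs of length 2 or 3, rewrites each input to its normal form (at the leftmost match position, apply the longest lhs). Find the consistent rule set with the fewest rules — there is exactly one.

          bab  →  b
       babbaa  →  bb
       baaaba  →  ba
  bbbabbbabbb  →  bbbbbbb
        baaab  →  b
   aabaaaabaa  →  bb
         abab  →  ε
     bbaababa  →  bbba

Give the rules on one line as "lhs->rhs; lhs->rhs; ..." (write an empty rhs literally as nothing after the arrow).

  | bab => b
  | babbaa => bbaa => bb
  | baaaba => baba => ba
  | bbbabbbabbb => bbbbbabbb => bbbbbbb

aa->; ab->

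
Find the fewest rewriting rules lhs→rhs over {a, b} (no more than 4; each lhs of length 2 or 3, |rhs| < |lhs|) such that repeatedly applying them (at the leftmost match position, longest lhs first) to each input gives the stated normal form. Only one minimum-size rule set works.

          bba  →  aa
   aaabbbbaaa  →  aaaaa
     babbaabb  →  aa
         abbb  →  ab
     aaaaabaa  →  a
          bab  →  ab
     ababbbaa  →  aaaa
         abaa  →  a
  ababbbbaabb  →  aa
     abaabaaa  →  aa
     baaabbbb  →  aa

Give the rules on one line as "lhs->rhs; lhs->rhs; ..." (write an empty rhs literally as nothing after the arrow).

  | bba => aa
  | aaabbbbaaa => aabbbbaaa => abbbbaaa => aabbaaa => abbaaa => aaaaa
  | babbaabb => abbaabb => aaaabb => aaabb => aabb => abb => aa
  | abbb => aab => ab

aab->ab; aba->b; ba->a; bb->a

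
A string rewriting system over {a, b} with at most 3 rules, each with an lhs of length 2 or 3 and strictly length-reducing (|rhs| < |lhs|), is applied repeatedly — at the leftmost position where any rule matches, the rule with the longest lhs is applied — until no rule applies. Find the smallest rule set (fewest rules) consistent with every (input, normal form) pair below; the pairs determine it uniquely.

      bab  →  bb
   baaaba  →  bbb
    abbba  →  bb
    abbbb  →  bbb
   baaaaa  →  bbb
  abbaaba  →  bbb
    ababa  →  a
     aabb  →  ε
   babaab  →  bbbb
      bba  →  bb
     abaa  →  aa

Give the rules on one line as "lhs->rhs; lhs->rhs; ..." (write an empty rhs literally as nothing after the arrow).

  | bab => bb
  | baaaba => bbaba => bbba => bbb
  | abbba => bba => bb
  | abbbb => bbb

ab->; ba->b; baa->bb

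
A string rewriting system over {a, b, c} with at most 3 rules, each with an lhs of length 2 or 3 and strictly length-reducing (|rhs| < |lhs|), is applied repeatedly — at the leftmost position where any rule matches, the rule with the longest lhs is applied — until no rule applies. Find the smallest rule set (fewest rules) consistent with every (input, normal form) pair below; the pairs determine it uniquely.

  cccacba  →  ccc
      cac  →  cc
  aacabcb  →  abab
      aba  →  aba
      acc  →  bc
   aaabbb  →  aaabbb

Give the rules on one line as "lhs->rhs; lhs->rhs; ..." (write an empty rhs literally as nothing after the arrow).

  | cccacba => ccccba => ccca => ccc
  | cac => cc
  | aacabcb => ababcb => abab
  | aba

ac->b; ca->c; cb->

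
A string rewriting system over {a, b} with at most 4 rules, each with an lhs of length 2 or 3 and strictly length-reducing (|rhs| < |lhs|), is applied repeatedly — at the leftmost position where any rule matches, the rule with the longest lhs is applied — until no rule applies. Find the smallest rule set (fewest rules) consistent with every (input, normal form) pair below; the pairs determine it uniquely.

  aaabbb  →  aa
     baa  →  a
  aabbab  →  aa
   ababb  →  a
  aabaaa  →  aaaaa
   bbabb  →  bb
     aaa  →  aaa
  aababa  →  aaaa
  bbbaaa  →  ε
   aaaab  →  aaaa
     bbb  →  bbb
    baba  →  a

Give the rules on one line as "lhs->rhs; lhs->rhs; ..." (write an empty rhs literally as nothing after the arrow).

ab->a; abb->; ba->; bab->

  | aaabbb => aab => aa
  | baa => a
  | aabbab => aab => aa
  | ababb => aabb => a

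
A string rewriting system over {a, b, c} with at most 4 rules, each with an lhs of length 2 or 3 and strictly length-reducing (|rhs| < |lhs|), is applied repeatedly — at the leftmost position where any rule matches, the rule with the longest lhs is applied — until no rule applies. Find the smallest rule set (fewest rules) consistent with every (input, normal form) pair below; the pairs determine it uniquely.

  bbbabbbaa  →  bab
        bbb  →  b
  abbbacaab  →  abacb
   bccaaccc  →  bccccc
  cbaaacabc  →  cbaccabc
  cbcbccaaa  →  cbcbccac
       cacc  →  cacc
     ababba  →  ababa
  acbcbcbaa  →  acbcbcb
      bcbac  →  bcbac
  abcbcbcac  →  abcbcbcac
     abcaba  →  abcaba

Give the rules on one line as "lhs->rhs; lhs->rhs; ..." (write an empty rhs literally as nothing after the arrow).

aa->; aaa->ac; bb->b

  | bbbabbbaa => bbabbbaa => babbbaa => babbaa => babaa => bab
  | bbb => bb => b
  | abbbacaab => abbacaab => abacaab => abacb
  | bccaaccc => bccccc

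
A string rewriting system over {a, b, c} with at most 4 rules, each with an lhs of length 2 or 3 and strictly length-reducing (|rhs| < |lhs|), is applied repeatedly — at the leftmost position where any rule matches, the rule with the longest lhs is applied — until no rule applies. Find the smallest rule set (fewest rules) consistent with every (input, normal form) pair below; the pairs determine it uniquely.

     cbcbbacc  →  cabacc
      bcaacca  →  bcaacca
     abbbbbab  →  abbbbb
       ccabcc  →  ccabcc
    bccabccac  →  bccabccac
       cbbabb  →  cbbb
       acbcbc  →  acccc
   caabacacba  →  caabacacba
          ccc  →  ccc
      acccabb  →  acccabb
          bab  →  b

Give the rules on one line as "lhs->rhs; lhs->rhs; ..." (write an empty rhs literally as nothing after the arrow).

bab->b; bcb->cc; ccb->ab

  | cbcbbacc => cccbacc => cabacc
  | bcaacca
  | abbbbbab => abbbbb
  | ccabcc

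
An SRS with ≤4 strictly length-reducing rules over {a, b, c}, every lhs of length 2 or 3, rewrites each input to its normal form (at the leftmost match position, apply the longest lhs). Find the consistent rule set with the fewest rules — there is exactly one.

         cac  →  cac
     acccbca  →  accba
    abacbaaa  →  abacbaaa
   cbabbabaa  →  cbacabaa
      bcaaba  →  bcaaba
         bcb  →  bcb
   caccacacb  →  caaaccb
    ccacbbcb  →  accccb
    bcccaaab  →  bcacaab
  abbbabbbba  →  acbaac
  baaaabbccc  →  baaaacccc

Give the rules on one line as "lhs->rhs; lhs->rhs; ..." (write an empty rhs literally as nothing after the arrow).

  | cac
  | acccbca => accba
  | abacbaaa
  | cbabbabaa => cbacabaa

bb->c; cbc->b; cca->ac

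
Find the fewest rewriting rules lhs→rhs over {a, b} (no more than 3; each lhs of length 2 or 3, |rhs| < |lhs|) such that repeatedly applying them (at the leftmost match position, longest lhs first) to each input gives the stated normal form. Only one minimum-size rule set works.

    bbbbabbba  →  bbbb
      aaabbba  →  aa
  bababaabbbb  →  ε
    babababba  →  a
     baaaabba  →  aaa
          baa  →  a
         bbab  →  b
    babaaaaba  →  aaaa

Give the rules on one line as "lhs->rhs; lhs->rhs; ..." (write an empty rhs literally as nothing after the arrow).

  | bbbbabbba => bbbbba => bbbb
  | aaabbba => aaba => aa
  | bababaabbbb => abaabbbb => aabbbb => abb => ε
  | babababba => ababba => aba => a

abb->; ba->; bab->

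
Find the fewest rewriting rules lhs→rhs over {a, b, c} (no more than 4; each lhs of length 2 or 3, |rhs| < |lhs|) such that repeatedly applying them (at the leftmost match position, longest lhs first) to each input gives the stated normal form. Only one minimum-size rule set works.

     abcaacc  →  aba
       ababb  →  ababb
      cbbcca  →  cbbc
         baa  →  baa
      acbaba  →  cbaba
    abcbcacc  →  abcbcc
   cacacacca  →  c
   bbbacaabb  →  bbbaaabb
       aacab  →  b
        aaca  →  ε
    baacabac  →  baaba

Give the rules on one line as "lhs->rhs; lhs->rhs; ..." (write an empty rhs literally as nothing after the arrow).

ac->c; bac->ba; ca->

  | abcaacc => abacc => abac => aba
  | ababb
  | cbbcca => cbbc
  | baa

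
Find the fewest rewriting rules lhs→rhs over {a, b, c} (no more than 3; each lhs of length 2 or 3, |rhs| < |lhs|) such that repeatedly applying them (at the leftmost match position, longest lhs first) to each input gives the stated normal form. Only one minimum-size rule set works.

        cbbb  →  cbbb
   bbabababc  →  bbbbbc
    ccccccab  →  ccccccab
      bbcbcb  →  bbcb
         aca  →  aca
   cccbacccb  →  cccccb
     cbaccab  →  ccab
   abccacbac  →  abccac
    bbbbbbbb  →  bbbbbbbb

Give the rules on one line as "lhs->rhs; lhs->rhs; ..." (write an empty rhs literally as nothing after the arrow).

  | cbbb
  | bbabababc => bbbababc => bbbbabc => bbbbbc
  | ccccccab
  | bbcbcb => bbcb

ba->b; cbc->c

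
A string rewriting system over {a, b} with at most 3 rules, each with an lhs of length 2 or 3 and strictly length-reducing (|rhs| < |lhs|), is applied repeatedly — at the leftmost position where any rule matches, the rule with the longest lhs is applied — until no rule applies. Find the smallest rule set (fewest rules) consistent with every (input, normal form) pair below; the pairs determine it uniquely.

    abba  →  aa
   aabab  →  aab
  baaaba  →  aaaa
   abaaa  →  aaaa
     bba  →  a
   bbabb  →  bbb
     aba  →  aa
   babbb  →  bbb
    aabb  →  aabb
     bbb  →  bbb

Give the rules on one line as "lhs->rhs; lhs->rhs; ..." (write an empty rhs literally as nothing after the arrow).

ba->a; bab->b

  | abba => aba => aa
  | aabab => aab
  | baaaba => aaaba => aaaa
  | abaaa => aaaa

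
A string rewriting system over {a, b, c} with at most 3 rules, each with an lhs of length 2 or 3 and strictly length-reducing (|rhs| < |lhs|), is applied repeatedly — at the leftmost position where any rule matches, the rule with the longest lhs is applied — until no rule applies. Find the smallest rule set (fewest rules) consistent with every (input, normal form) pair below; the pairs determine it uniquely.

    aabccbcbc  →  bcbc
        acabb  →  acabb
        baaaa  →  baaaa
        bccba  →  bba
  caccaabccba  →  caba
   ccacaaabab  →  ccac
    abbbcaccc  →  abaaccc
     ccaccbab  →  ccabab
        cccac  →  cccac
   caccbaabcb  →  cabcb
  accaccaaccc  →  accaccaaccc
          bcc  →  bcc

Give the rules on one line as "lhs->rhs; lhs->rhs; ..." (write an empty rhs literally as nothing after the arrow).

  | aabccbcbc => ccbcbc => bcbc
  | acabb
  | baaaa
  | bccba => bba

aab->; bbc->a; ccb->b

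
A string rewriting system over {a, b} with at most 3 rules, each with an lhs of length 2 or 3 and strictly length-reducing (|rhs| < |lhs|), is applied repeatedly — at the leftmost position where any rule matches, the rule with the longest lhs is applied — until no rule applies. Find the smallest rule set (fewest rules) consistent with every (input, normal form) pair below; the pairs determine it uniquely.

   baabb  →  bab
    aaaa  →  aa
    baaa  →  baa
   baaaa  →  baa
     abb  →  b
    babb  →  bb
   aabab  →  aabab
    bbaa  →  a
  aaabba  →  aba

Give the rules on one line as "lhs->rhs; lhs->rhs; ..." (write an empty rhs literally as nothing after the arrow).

aaa->aa; abb->b; bba->

  | baabb => bab
  | aaaa => aaa => aa
  | baaa => baa
  | baaaa => baaa => baa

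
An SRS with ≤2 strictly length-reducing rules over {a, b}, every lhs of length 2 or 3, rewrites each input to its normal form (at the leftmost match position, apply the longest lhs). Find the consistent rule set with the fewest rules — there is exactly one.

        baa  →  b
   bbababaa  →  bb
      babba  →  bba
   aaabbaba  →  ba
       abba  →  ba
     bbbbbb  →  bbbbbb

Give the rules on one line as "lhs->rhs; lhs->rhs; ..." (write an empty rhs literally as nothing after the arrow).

aa->; ab->

  | baa => b
  | bbababaa => bbabaa => bbaa => bb
  | babba => bba
  | aaabbaba => abbaba => baba => ba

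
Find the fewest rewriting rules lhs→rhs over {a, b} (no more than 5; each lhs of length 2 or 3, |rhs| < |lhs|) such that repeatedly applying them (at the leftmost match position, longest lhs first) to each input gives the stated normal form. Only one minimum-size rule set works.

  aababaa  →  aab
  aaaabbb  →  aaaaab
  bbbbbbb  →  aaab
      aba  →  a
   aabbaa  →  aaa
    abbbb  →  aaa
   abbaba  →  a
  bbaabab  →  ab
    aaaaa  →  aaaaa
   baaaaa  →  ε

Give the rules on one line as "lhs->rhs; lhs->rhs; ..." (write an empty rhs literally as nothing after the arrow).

  | aababaa => aabaa => aab
  | aaaabbb => aaaaab
  | bbbbbbb => abbbbb => aabbb => aaab
  | aba => a

ba->; baa->b; bb->a; bba->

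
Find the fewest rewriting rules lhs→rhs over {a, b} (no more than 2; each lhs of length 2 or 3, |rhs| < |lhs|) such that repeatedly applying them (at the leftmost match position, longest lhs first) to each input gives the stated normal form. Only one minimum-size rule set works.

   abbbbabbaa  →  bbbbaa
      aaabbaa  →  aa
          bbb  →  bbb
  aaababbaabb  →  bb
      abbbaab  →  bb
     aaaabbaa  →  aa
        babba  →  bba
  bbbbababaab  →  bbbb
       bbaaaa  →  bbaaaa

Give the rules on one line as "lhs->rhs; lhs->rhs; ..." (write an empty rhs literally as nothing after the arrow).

aab->; ab->

  | abbbbabbaa => bbbabbaa => bbbbaa
  | aaabbaa => abaa => aa
  | bbb
  | aaababbaabb => aabbaabb => baabb => bb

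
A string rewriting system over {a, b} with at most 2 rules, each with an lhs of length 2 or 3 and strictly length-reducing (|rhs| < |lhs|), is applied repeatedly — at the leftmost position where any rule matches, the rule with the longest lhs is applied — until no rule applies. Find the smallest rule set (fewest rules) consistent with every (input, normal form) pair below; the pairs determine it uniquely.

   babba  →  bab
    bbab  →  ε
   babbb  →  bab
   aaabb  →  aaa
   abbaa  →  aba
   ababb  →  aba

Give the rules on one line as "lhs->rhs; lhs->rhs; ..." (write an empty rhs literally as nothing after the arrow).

  | babba => bab
  | bbab => bb => ε
  | babbb => bab
  | aaabb => aaa

bb->; bba->b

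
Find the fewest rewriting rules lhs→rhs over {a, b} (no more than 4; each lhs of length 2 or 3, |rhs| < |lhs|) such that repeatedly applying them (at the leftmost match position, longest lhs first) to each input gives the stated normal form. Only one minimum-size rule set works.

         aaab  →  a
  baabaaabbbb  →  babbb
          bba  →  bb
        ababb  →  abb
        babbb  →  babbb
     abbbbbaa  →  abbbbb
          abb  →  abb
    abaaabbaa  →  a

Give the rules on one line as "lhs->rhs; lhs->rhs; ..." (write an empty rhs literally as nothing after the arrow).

  | aaab => aab => a
  | baabaaabbbb => baaaabbbb => baaabbbb => baabbbb => babbb
  | bba => bb
  | ababb => abb

aa->a; aab->a; aba->a; bba->bb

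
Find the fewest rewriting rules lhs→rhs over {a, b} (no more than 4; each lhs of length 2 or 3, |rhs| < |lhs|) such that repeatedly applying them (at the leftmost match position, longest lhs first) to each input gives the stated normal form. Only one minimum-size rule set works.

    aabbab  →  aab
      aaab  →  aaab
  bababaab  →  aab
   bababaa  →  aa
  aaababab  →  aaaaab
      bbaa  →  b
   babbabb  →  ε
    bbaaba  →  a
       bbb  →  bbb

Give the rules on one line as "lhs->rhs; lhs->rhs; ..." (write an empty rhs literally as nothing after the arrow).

abb->; ba->a; baa->

  | aabbab => aab
  | aaab
  | bababaab => ababaab => aabaab => aab
  | bababaa => ababaa => aabaa => aa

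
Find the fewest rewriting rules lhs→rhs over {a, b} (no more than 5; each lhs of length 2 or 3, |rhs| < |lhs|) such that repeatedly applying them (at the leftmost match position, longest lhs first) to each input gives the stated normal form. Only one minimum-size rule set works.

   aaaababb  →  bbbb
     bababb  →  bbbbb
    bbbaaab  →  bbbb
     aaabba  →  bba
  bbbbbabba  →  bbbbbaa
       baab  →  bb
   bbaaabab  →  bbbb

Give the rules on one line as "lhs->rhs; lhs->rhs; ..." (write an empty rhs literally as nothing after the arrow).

  | aaaababb => ababb => bbbb
  | bababb => bbbbb
  | bbbaaab => bbbb
  | aaabba => bba

aaa->; ab->b; aba->bb; abb->a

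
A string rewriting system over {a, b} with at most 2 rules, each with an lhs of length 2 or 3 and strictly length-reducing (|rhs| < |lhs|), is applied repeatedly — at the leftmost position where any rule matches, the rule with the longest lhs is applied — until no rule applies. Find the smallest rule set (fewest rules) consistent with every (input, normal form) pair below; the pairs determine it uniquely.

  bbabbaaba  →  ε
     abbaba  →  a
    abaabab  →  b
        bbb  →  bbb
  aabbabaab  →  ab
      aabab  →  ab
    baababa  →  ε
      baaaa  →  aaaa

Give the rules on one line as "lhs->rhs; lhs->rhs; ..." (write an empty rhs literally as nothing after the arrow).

aba->; ba->a

  | bbabbaaba => babbaaba => abbaaba => abaaba => aba => ε
  | abbaba => ababa => ba => a
  | abaabab => abab => b
  | bbb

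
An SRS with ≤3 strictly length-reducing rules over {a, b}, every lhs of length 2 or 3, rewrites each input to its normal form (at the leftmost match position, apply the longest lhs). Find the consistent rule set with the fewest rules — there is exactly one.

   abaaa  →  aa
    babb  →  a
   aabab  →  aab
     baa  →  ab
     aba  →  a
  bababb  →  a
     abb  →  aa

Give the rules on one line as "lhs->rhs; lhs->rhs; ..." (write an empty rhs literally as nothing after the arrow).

  | abaaa => aaba => aa
  | babb => bb => a
  | aabab => aab
  | baa => ab

ba->; baa->ab; bb->a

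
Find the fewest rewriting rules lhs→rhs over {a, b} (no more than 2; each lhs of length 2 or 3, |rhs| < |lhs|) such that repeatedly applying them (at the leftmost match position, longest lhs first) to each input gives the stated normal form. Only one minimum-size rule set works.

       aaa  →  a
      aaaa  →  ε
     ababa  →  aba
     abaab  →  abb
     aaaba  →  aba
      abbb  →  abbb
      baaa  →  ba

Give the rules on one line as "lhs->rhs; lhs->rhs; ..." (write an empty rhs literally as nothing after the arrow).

aa->; bab->b

  | aaa => a
  | aaaa => aa => ε
  | ababa => aba
  | abaab => abb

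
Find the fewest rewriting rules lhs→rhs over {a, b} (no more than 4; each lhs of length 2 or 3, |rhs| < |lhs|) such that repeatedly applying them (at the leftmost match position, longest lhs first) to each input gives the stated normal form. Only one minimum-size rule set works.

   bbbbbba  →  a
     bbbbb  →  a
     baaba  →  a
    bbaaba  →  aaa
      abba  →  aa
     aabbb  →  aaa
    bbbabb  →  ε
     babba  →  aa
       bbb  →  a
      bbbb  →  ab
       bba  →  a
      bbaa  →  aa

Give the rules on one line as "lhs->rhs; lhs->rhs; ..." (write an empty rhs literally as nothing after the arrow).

  | bbbbbba => babbba => abbba => abaa => a
  | bbbbb => babb => abb => a
  | baaba => ba => a
  | bbaaba => aaba => aaa

ba->a; baa->; bb->; bbb->ba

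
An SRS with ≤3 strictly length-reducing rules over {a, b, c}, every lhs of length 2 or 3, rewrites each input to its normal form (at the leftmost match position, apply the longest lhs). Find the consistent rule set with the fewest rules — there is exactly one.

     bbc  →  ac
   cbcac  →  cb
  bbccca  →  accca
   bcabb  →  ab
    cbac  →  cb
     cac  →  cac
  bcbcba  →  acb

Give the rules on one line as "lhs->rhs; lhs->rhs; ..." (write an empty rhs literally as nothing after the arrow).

  | bbc => ac
  | cbcac => cbac => cbc => cb
  | bbccca => accca
  | bcabb => babb => bbb => ab

ba->b; bb->a; bc->b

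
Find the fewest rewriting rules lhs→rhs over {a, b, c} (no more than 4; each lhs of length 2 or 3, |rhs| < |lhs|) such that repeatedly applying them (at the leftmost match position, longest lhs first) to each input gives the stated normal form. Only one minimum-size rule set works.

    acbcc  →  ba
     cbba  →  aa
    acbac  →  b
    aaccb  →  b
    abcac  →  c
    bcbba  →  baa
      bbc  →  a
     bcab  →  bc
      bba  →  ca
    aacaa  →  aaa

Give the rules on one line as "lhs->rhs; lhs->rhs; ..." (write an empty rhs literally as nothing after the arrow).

  | acbcc => bcc => ba
  | cbba => cca => aa
  | acbac => bac => b
  | aaccb => acb => b

ab->; ac->; bb->c; cc->a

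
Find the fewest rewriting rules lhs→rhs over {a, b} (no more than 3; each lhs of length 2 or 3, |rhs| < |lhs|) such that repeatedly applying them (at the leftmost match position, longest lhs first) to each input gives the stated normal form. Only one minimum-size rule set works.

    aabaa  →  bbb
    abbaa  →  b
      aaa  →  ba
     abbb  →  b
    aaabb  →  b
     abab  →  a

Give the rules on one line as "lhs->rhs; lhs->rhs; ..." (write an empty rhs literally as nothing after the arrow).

  | aabaa => bbaa => bbb
  | abbaa => aa => b
  | aaa => ba
  | abbb => b

aa->b; abb->; bab->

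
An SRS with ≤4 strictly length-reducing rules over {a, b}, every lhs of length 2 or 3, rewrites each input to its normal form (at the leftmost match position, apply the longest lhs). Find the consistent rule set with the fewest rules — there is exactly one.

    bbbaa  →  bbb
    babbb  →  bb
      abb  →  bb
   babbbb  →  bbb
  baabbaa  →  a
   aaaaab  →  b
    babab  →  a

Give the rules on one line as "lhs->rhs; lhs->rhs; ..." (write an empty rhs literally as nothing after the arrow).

aa->; aab->a; ab->b; bab->a

  | bbbaa => bbb
  | babbb => abb => bb
  | abb => bb
  | babbbb => abbb => bbb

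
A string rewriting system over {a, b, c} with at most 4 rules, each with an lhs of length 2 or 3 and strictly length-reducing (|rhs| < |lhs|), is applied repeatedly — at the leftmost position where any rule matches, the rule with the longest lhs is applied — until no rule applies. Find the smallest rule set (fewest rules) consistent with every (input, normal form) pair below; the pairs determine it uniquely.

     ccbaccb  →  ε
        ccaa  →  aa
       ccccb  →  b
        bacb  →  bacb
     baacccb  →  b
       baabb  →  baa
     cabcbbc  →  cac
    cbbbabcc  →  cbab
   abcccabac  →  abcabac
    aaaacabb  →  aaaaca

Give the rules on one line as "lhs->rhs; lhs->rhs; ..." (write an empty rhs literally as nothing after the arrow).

acc->cc; bb->; bcb->b; cc->

  | ccbaccb => baccb => bccb => bb => ε
  | ccaa => aa
  | ccccb => ccb => b
  | bacb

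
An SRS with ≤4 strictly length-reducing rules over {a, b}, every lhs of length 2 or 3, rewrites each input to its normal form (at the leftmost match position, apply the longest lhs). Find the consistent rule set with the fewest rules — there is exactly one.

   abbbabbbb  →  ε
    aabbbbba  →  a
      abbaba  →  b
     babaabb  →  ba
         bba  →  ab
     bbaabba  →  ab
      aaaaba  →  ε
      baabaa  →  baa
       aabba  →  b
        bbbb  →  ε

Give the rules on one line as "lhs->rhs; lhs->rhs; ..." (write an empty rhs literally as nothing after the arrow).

  | abbbabbbb => ababbbb => bbbb => bb => ε
  | aabbbbba => aabbba => aaba => a
  | abbaba => aabba => aaab => b
  | babaabb => babb => ba

aaa->; aba->; bb->; bba->ab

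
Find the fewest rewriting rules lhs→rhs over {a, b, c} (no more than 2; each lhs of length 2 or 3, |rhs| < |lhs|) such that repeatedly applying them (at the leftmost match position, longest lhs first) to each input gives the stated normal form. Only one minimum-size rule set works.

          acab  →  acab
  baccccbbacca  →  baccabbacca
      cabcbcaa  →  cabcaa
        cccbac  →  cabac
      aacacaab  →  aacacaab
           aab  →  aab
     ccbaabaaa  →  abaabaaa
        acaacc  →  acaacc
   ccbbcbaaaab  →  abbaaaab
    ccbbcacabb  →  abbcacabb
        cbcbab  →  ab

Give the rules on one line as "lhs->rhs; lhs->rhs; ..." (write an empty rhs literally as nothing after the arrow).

cb->; ccb->ab

  | acab
  | baccccbbacca => baccabbacca
  | cabcbcaa => cabcaa
  | cccbac => cabac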